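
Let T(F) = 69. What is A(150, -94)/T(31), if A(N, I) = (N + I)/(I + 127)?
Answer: 56/2277 ≈ 0.024594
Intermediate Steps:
A(N, I) = (I + N)/(127 + I)
A(150, -94)/T(31) = ((-94 + 150)/(127 - 94))/69 = (56/33)*(1/69) = 56/2277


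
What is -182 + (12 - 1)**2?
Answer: -61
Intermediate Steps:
-182 + (12 - 1)**2 = -182 + 11**2 = -182 + 121 = -61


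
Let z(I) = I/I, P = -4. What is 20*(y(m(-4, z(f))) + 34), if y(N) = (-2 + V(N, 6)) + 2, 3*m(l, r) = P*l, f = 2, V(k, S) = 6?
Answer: 800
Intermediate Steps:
z(I) = 1
m(l, r) = -4*l/3 (m(l, r) = (-4*l)/3 = -4*l/3)
y(N) = 6 (y(N) = (-2 + 6) + 2 = 4 + 2 = 6)
20*(y(m(-4, z(f))) + 34) = 20*(6 + 34) = 20*40 = 800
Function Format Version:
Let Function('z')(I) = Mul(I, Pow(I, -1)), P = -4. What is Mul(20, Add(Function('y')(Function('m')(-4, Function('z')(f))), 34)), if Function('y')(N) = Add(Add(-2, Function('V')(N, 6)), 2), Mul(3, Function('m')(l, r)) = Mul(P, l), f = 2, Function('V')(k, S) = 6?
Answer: 800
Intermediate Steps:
Function('z')(I) = 1
Function('m')(l, r) = Mul(Rational(-4, 3), l) (Function('m')(l, r) = Mul(Rational(1, 3), Mul(-4, l)) = Mul(Rational(-4, 3), l))
Function('y')(N) = 6 (Function('y')(N) = Add(Add(-2, 6), 2) = Add(4, 2) = 6)
Mul(20, Add(Function('y')(Function('m')(-4, Function('z')(f))), 34)) = Mul(20, Add(6, 34)) = Mul(20, 40) = 800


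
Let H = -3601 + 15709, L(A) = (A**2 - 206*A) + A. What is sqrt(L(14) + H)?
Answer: sqrt(9434) ≈ 97.129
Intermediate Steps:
L(A) = A**2 - 205*A
H = 12108
sqrt(L(14) + H) = sqrt(14*(-205 + 14) + 12108) = sqrt(14*(-191) + 12108) = sqrt(-2674 + 12108) = sqrt(9434)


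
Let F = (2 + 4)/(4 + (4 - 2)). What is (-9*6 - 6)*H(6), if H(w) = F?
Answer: -60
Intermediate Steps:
F = 1 (F = 6/(4 + 2) = 6/6 = 6*(⅙) = 1)
H(w) = 1
(-9*6 - 6)*H(6) = (-9*6 - 6)*1 = (-54 - 6)*1 = -60*1 = -60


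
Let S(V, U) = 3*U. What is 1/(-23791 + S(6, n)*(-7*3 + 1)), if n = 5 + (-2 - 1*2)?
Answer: -1/23851 ≈ -4.1927e-5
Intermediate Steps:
n = 1 (n = 5 + (-2 - 2) = 5 - 4 = 1)
1/(-23791 + S(6, n)*(-7*3 + 1)) = 1/(-23791 + (3*1)*(-7*3 + 1)) = 1/(-23791 + 3*(-21 + 1)) = 1/(-23791 + 3*(-20)) = 1/(-23791 - 60) = 1/(-23851) = -1/23851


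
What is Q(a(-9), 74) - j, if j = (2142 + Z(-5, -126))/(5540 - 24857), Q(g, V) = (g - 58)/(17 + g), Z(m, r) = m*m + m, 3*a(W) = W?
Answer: -24427/5754 ≈ -4.2452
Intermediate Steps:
a(W) = W/3
Z(m, r) = m + m² (Z(m, r) = m² + m = m + m²)
Q(g, V) = (-58 + g)/(17 + g)
j = -46/411 (j = (2142 - 5*(1 - 5))/(5540 - 24857) = (2142 - 5*(-4))/(-19317) = (2142 + 20)*(-1/19317) = 2162*(-1/19317) = -46/411 ≈ -0.11192)
Q(a(-9), 74) - j = (-58 + (⅓)*(-9))/(17 + (⅓)*(-9)) - 1*(-46/411) = (-58 - 3)/(17 - 3) + 46/411 = -61/14 + 46/411 = -24427/5754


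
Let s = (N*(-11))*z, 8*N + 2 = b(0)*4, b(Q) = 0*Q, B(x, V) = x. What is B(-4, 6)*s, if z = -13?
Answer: 143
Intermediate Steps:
b(Q) = 0
N = -¼ (N = -¼ + (0*4)/8 = -¼ + (⅛)*0 = -¼ + 0 = -¼ ≈ -0.25000)
s = -143/4 (s = -¼*(-11)*(-13) = (11/4)*(-13) = -143/4 ≈ -35.750)
B(-4, 6)*s = -4*(-143/4) = 143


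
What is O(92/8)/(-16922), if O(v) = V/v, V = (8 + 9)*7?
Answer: -119/194603 ≈ -0.00061150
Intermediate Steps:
V = 119 (V = 17*7 = 119)
O(v) = 119/v
O(92/8)/(-16922) = (119/((92/8)))/(-16922) = (119/((92*(1/8))))*(-1/16922) = (119/(23/2))*(-1/16922) = (119*(2/23))*(-1/16922) = (238/23)*(-1/16922) = -119/194603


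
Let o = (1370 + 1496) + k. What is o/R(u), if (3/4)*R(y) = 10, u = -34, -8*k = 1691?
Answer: 63711/320 ≈ 199.10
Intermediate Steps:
k = -1691/8 (k = -⅛*1691 = -1691/8 ≈ -211.38)
R(y) = 40/3 (R(y) = (4/3)*10 = 40/3)
o = 21237/8 (o = (1370 + 1496) - 1691/8 = 2866 - 1691/8 = 21237/8 ≈ 2654.6)
o/R(u) = 21237/(8*(40/3)) = (21237/8)*(3/40) = 63711/320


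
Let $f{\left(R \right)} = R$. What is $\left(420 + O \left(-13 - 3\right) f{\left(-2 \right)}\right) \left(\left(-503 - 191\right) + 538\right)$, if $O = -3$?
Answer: $-50544$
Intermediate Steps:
$\left(420 + O \left(-13 - 3\right) f{\left(-2 \right)}\right) \left(\left(-503 - 191\right) + 538\right) = \left(420 - 3 \left(-13 - 3\right) \left(-2\right)\right) \left(\left(-503 - 191\right) + 538\right) = \left(420 - 3 \left(\left(-16\right) \left(-2\right)\right)\right) \left(-694 + 538\right) = \left(420 - 96\right) \left(-156\right) = 324 \left(-156\right) = -50544$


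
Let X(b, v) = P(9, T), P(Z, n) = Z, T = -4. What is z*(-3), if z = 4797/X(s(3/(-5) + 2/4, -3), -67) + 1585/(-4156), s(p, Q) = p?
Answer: -6640689/4156 ≈ -1597.9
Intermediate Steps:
X(b, v) = 9
z = 2213563/4156 (z = 4797/9 + 1585/(-4156) = 4797*(⅑) + 1585*(-1/4156) = 533 - 1585/4156 = 2213563/4156 ≈ 532.62)
z*(-3) = (2213563/4156)*(-3) = -6640689/4156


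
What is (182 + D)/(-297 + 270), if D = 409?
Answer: -197/9 ≈ -21.889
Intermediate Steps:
(182 + D)/(-297 + 270) = (182 + 409)/(-297 + 270) = 591/(-27) = 591*(-1/27) = -197/9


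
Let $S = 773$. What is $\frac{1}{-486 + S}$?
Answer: $\frac{1}{287} \approx 0.0034843$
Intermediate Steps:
$\frac{1}{-486 + S} = \frac{1}{-486 + 773} = \frac{1}{287}$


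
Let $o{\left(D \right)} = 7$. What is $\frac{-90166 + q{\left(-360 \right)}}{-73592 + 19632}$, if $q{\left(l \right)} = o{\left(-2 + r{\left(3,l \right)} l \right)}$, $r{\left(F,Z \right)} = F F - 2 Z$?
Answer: $\frac{90159}{53960} \approx 1.6708$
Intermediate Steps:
$r{\left(F,Z \right)} = F^{2} - 2 Z$
$q{\left(l \right)} = 7$
$\frac{-90166 + q{\left(-360 \right)}}{-73592 + 19632} = \frac{-90166 + 7}{-73592 + 19632} = - \frac{90159}{-53960} = \left(-90159\right) \left(- \frac{1}{53960}\right) = \frac{90159}{53960}$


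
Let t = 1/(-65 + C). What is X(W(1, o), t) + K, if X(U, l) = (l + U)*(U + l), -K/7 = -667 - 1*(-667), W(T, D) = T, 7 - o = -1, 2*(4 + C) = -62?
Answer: 9801/10000 ≈ 0.98010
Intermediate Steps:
C = -35 (C = -4 + (½)*(-62) = -4 - 31 = -35)
o = 8 (o = 7 - 1*(-1) = 7 + 1 = 8)
K = 0 (K = -7*(-667 - 1*(-667)) = -7*(-667 + 667) = -7*0 = 0)
t = -1/100 (t = 1/(-65 - 35) = 1/(-100) = -1/100 ≈ -0.010000)
X(U, l) = (U + l)² (X(U, l) = (U + l)*(U + l) = (U + l)²)
X(W(1, o), t) + K = (1 - 1/100)² + 0 = (99/100)² + 0 = 9801/10000 + 0 = 9801/10000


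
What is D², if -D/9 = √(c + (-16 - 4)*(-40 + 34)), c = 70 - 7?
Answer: 14823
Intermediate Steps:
c = 63
D = -9*√183 (D = -9*√(63 + (-16 - 4)*(-40 + 34)) = -9*√(63 - 20*(-6)) = -9*√(63 + 120) = -9*√183 ≈ -121.75)
D² = (-9*√183)² = 14823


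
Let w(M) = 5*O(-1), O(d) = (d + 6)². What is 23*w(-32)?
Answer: 2875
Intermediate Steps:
O(d) = (6 + d)²
w(M) = 125 (w(M) = 5*(6 - 1)² = 5*5² = 5*25 = 125)
23*w(-32) = 23*125 = 2875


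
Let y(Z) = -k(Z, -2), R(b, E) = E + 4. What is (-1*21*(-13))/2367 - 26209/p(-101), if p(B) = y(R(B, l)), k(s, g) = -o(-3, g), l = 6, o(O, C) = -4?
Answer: 20679265/3156 ≈ 6552.4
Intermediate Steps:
R(b, E) = 4 + E
k(s, g) = 4 (k(s, g) = -1*(-4) = 4)
y(Z) = -4 (y(Z) = -1*4 = -4)
p(B) = -4
(-1*21*(-13))/2367 - 26209/p(-101) = (-1*21*(-13))/2367 - 26209/(-4) = -21*(-13)*(1/2367) - 26209*(-¼) = 273*(1/2367) + 26209/4 = 91/789 + 26209/4 = 20679265/3156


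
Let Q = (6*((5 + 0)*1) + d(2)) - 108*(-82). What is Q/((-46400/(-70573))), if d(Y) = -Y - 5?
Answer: 626617667/46400 ≈ 13505.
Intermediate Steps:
d(Y) = -5 - Y
Q = 8879 (Q = (6*((5 + 0)*1) + (-5 - 1*2)) - 108*(-82) = (6*(5*1) + (-5 - 2)) + 8856 = (6*5 - 7) + 8856 = (30 - 7) + 8856 = 23 + 8856 = 8879)
Q/((-46400/(-70573))) = 8879/((-46400/(-70573))) = 8879/((-46400*(-1/70573))) = 8879/(46400/70573) = 8879*(70573/46400) = 626617667/46400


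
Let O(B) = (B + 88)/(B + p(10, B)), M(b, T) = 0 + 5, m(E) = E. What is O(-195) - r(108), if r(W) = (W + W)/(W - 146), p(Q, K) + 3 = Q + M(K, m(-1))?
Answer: 21797/3477 ≈ 6.2689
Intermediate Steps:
M(b, T) = 5
p(Q, K) = 2 + Q (p(Q, K) = -3 + (Q + 5) = -3 + (5 + Q) = 2 + Q)
r(W) = 2*W/(-146 + W) (r(W) = (2*W)/(-146 + W) = 2*W/(-146 + W))
O(B) = (88 + B)/(12 + B) (O(B) = (B + 88)/(B + (2 + 10)) = (88 + B)/(B + 12) = (88 + B)/(12 + B))
O(-195) - r(108) = (88 - 195)/(12 - 195) - 2*108/(-146 + 108) = -107/(-183) - 2*108/(-38) = -1/183*(-107) - 2*108*(-1)/38 = 107/183 - 1*(-108/19) = 107/183 + 108/19 = 21797/3477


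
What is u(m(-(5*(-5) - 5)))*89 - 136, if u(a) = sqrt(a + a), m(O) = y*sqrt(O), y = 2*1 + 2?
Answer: -136 + 178*2**(3/4)*15**(1/4) ≈ 453.14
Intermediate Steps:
y = 4 (y = 2 + 2 = 4)
m(O) = 4*sqrt(O)
u(a) = sqrt(2)*sqrt(a) (u(a) = sqrt(2*a) = sqrt(2)*sqrt(a))
u(m(-(5*(-5) - 5)))*89 - 136 = (sqrt(2)*sqrt(4*sqrt(-(5*(-5) - 5))))*89 - 136 = (sqrt(2)*sqrt(4*sqrt(-(-25 - 5))))*89 - 136 = (sqrt(2)*sqrt(4*sqrt(-1*(-30))))*89 - 136 = (sqrt(2)*sqrt(4*sqrt(30)))*89 - 136 = (sqrt(2)*(2*30**(1/4)))*89 - 136 = (2*2**(3/4)*15**(1/4))*89 - 136 = 178*2**(3/4)*15**(1/4) - 136 = -136 + 178*2**(3/4)*15**(1/4)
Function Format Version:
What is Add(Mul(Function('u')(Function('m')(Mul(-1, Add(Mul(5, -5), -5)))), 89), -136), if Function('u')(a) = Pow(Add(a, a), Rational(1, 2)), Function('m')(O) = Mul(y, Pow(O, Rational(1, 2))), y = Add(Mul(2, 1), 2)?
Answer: Add(-136, Mul(178, Pow(2, Rational(3, 4)), Pow(15, Rational(1, 4)))) ≈ 453.14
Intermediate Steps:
y = 4 (y = Add(2, 2) = 4)
Function('m')(O) = Mul(4, Pow(O, Rational(1, 2)))
Function('u')(a) = Mul(Pow(2, Rational(1, 2)), Pow(a, Rational(1, 2))) (Function('u')(a) = Pow(Mul(2, a), Rational(1, 2)) = Mul(Pow(2, Rational(1, 2)), Pow(a, Rational(1, 2))))
Add(Mul(Function('u')(Function('m')(Mul(-1, Add(Mul(5, -5), -5)))), 89), -136) = Add(Mul(Mul(Pow(2, Rational(1, 2)), Pow(Mul(4, Pow(Mul(-1, Add(Mul(5, -5), -5)), Rational(1, 2))), Rational(1, 2))), 89), -136) = Add(Mul(Mul(Pow(2, Rational(1, 2)), Pow(Mul(4, Pow(Mul(-1, Add(-25, -5)), Rational(1, 2))), Rational(1, 2))), 89), -136) = Add(Mul(Mul(Pow(2, Rational(1, 2)), Pow(Mul(4, Pow(Mul(-1, -30), Rational(1, 2))), Rational(1, 2))), 89), -136) = Add(Mul(Mul(Pow(2, Rational(1, 2)), Pow(Mul(4, Pow(30, Rational(1, 2))), Rational(1, 2))), 89), -136) = Add(Mul(Mul(Pow(2, Rational(1, 2)), Mul(2, Pow(30, Rational(1, 4)))), 89), -136) = Add(Mul(Mul(2, Pow(2, Rational(3, 4)), Pow(15, Rational(1, 4))), 89), -136) = Add(Mul(178, Pow(2, Rational(3, 4)), Pow(15, Rational(1, 4))), -136) = Add(-136, Mul(178, Pow(2, Rational(3, 4)), Pow(15, Rational(1, 4))))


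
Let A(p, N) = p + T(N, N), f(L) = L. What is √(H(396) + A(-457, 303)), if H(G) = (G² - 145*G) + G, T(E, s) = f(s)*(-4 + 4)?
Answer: √99335 ≈ 315.17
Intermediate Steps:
T(E, s) = 0 (T(E, s) = s*(-4 + 4) = s*0 = 0)
H(G) = G² - 144*G
A(p, N) = p (A(p, N) = p + 0 = p)
√(H(396) + A(-457, 303)) = √(396*(-144 + 396) - 457) = √(396*252 - 457) = √(99792 - 457) = √99335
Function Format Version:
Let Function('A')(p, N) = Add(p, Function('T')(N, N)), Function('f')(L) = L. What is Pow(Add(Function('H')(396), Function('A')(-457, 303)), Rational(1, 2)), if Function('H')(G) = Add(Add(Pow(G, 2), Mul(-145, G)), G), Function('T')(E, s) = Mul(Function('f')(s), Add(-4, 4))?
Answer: Pow(99335, Rational(1, 2)) ≈ 315.17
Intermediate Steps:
Function('T')(E, s) = 0 (Function('T')(E, s) = Mul(s, Add(-4, 4)) = Mul(s, 0) = 0)
Function('H')(G) = Add(Pow(G, 2), Mul(-144, G))
Function('A')(p, N) = p (Function('A')(p, N) = Add(p, 0) = p)
Pow(Add(Function('H')(396), Function('A')(-457, 303)), Rational(1, 2)) = Pow(Add(Mul(396, Add(-144, 396)), -457), Rational(1, 2)) = Pow(Add(Mul(396, 252), -457), Rational(1, 2)) = Pow(Add(99792, -457), Rational(1, 2)) = Pow(99335, Rational(1, 2))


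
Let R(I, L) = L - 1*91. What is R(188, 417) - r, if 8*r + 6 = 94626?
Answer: -23003/2 ≈ -11502.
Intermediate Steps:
r = 23655/2 (r = -¾ + (⅛)*94626 = -¾ + 47313/4 = 23655/2 ≈ 11828.)
R(I, L) = -91 + L (R(I, L) = L - 91 = -91 + L)
R(188, 417) - r = (-91 + 417) - 1*23655/2 = 326 - 23655/2 = -23003/2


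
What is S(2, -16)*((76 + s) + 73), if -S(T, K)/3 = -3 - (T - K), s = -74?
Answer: 4725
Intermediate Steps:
S(T, K) = 9 - 3*K + 3*T (S(T, K) = -3*(-3 - (T - K)) = -3*(-3 + (K - T)) = -3*(-3 + K - T) = 9 - 3*K + 3*T)
S(2, -16)*((76 + s) + 73) = (9 - 3*(-16) + 3*2)*((76 - 74) + 73) = (9 + 48 + 6)*(2 + 73) = 63*75 = 4725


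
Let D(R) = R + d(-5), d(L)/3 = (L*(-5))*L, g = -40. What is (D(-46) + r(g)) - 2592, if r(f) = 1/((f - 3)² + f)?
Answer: -5450516/1809 ≈ -3013.0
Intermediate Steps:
r(f) = 1/(f + (-3 + f)²) (r(f) = 1/((-3 + f)² + f) = 1/(f + (-3 + f)²))
d(L) = -15*L² (d(L) = 3*((L*(-5))*L) = 3*((-5*L)*L) = 3*(-5*L²) = -15*L²)
D(R) = -375 + R (D(R) = R - 15*(-5)² = R - 15*25 = R - 375 = -375 + R)
(D(-46) + r(g)) - 2592 = ((-375 - 46) + 1/(-40 + (-3 - 40)²)) - 2592 = (-421 + 1/(-40 + (-43)²)) - 2592 = (-421 + 1/(-40 + 1849)) - 2592 = (-421 + 1/1809) - 2592 = -761588/1809 - 2592 = -5450516/1809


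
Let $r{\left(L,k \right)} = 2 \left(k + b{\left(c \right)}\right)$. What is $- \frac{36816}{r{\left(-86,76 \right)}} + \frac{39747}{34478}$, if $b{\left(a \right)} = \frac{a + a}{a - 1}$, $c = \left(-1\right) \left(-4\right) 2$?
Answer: $- \frac{1105228953}{4723486} \approx -233.99$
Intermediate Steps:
$c = 8$ ($c = 4 \cdot 2 = 8$)
$b{\left(a \right)} = \frac{2 a}{-1 + a}$
$r{\left(L,k \right)} = \frac{32}{7} + 2 k$ ($r{\left(L,k \right)} = 2 \left(k + 2 \cdot 8 \frac{1}{-1 + 8}\right) = 2 \left(k + 2 \cdot 8 \cdot \frac{1}{7}\right) = 2 \left(k + \frac{16}{7}\right) = 2 \left(\frac{16}{7} + k\right) = \frac{32}{7} + 2 k$)
$- \frac{36816}{r{\left(-86,76 \right)}} + \frac{39747}{34478} = - \frac{36816}{\frac{32}{7} + 2 \cdot 76} + \frac{39747}{34478} = - \frac{36816}{\frac{32}{7} + 152} + 39747 \cdot \frac{1}{34478} = - \frac{36816}{\frac{1096}{7}} + \frac{39747}{34478} = \left(-36816\right) \frac{7}{1096} + \frac{39747}{34478} = - \frac{32214}{137} + \frac{39747}{34478} = - \frac{1105228953}{4723486}$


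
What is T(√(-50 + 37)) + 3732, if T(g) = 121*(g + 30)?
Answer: 7362 + 121*I*√13 ≈ 7362.0 + 436.27*I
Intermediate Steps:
T(g) = 3630 + 121*g (T(g) = 121*(30 + g) = 3630 + 121*g)
T(√(-50 + 37)) + 3732 = (3630 + 121*√(-50 + 37)) + 3732 = (3630 + 121*√(-13)) + 3732 = (3630 + 121*(I*√13)) + 3732 = (3630 + 121*I*√13) + 3732 = 7362 + 121*I*√13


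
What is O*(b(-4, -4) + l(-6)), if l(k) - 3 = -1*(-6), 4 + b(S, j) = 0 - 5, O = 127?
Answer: 0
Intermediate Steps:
b(S, j) = -9 (b(S, j) = -4 + (0 - 5) = -4 - 5 = -9)
l(k) = 9 (l(k) = 3 - 1*(-6) = 3 + 6 = 9)
O*(b(-4, -4) + l(-6)) = 127*(-9 + 9) = 127*0 = 0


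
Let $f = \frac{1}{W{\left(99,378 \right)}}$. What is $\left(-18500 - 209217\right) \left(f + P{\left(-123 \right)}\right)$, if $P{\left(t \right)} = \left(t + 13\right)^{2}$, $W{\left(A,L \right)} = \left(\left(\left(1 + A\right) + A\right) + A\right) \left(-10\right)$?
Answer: $- \frac{8211019358283}{2980} \approx -2.7554 \cdot 10^{9}$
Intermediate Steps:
$W{\left(A,L \right)} = -10 - 30 A$ ($W{\left(A,L \right)} = \left(\left(1 + 2 A\right) + A\right) \left(-10\right) = \left(1 + 3 A\right) \left(-10\right) = -10 - 30 A$)
$f = - \frac{1}{2980}$ ($f = \frac{1}{-10 - 2970} = \frac{1}{-2980} = - \frac{1}{2980} \approx -0.00033557$)
$P{\left(t \right)} = \left(13 + t\right)^{2}$
$\left(-18500 - 209217\right) \left(f + P{\left(-123 \right)}\right) = \left(-18500 - 209217\right) \left(- \frac{1}{2980} + \left(13 - 123\right)^{2}\right) = - 227717 \left(- \frac{1}{2980} + \left(-110\right)^{2}\right) = - 227717 \left(- \frac{1}{2980} + 12100\right) = \left(-227717\right) \frac{36057999}{2980} = - \frac{8211019358283}{2980}$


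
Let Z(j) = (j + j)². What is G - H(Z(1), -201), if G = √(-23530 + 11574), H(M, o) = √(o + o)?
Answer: I*(-√402 + 14*√61) ≈ 89.294*I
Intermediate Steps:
Z(j) = 4*j² (Z(j) = (2*j)² = 4*j²)
H(M, o) = √2*√o (H(M, o) = √(2*o) = √2*√o)
G = 14*I*√61 (G = √(-11956) = 14*I*√61 ≈ 109.34*I)
G - H(Z(1), -201) = 14*I*√61 - √2*√(-201) = 14*I*√61 - √2*I*√201 = 14*I*√61 - I*√402 = -I*√402 + 14*I*√61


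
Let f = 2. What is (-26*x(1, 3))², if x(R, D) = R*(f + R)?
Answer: 6084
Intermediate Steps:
x(R, D) = R*(2 + R)
(-26*x(1, 3))² = (-26*(2 + 1))² = (-26*3)² = (-78)² = 6084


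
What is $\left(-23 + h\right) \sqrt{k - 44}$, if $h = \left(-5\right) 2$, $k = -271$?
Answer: $- 99 i \sqrt{35} \approx - 585.69 i$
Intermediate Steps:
$h = -10$
$\left(-23 + h\right) \sqrt{k - 44} = \left(-23 - 10\right) \sqrt{-271 - 44} = - 33 \sqrt{-315} = - 33 \cdot 3 i \sqrt{35} = - 99 i \sqrt{35}$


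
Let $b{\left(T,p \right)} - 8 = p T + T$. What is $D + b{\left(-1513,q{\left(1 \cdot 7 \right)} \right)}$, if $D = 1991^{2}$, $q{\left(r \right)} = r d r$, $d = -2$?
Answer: $4110850$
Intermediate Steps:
$q{\left(r \right)} = - 2 r^{2}$ ($q{\left(r \right)} = r \left(-2\right) r = - 2 r r = - 2 r^{2}$)
$b{\left(T,p \right)} = 8 + T + T p$ ($b{\left(T,p \right)} = 8 + \left(p T + T\right) = 8 + \left(T p + T\right) = 8 + \left(T + T p\right) = 8 + T + T p$)
$D = 3964081$
$D + b{\left(-1513,q{\left(1 \cdot 7 \right)} \right)} = 3964081 - \left(1505 + 1513 \left(-2\right) \left(1 \cdot 7\right)^{2}\right) = 3964081 - \left(1505 + 1513 \left(-2\right) 7^{2}\right) = 3964081 - \left(1505 + 1513 \left(-2\right) 49\right) = 3964081 - -146769 = 3964081 + \left(8 - 1513 + 148274\right) = 3964081 + 146769 = 4110850$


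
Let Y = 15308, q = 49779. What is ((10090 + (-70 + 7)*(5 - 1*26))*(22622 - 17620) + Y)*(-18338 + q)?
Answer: 1795379636094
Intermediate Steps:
((10090 + (-70 + 7)*(5 - 1*26))*(22622 - 17620) + Y)*(-18338 + q) = ((10090 + (-70 + 7)*(5 - 1*26))*(22622 - 17620) + 15308)*(-18338 + 49779) = ((10090 - 63*(5 - 26))*5002 + 15308)*31441 = ((10090 - 63*(-21))*5002 + 15308)*31441 = ((10090 + 1323)*5002 + 15308)*31441 = (11413*5002 + 15308)*31441 = (57087826 + 15308)*31441 = 57103134*31441 = 1795379636094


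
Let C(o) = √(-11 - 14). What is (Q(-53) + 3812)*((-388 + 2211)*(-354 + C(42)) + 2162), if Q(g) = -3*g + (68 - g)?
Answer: -2631892560 + 37298580*I ≈ -2.6319e+9 + 3.7299e+7*I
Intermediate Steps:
Q(g) = 68 - 4*g
C(o) = 5*I (C(o) = √(-25) = 5*I)
(Q(-53) + 3812)*((-388 + 2211)*(-354 + C(42)) + 2162) = ((68 - 4*(-53)) + 3812)*((-388 + 2211)*(-354 + 5*I) + 2162) = ((68 + 212) + 3812)*(1823*(-354 + 5*I) + 2162) = (280 + 3812)*((-645342 + 9115*I) + 2162) = 4092*(-643180 + 9115*I) = -2631892560 + 37298580*I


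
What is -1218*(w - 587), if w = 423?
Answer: 199752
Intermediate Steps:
-1218*(w - 587) = -1218*(423 - 587) = -1218*(-164) = 199752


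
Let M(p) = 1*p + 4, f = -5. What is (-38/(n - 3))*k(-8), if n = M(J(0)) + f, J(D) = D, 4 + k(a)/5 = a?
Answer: -570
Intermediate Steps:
k(a) = -20 + 5*a
M(p) = 4 + p (M(p) = p + 4 = 4 + p)
n = -1 (n = (4 + 0) - 5 = 4 - 5 = -1)
(-38/(n - 3))*k(-8) = (-38/(-1 - 3))*(-20 + 5*(-8)) = (-38/(-4))*(-20 - 40) = -38*(-¼)*(-60) = (19/2)*(-60) = -570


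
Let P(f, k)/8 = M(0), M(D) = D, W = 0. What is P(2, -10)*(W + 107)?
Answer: 0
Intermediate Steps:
P(f, k) = 0 (P(f, k) = 8*0 = 0)
P(2, -10)*(W + 107) = 0*(0 + 107) = 0*107 = 0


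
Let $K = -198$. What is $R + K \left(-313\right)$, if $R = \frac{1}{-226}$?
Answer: $\frac{14006123}{226} \approx 61974.0$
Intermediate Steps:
$R = - \frac{1}{226} \approx -0.0044248$
$R + K \left(-313\right) = - \frac{1}{226} - -61974 = - \frac{1}{226} + 61974 = \frac{14006123}{226}$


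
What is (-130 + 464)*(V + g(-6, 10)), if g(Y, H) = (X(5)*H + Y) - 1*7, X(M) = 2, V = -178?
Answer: -57114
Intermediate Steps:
g(Y, H) = -7 + Y + 2*H (g(Y, H) = (2*H + Y) - 1*7 = (Y + 2*H) - 7 = -7 + Y + 2*H)
(-130 + 464)*(V + g(-6, 10)) = (-130 + 464)*(-178 + (-7 - 6 + 2*10)) = 334*(-178 + (-7 - 6 + 20)) = 334*(-178 + 7) = 334*(-171) = -57114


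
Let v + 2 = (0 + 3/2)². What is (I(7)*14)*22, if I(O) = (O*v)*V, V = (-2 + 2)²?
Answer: 0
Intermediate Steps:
V = 0 (V = 0² = 0)
v = ¼ (v = -2 + (0 + 3/2)² = -2 + (3/2)² = -2 + 9/4 = ¼ ≈ 0.25000)
I(O) = 0 (I(O) = (O*(¼))*0 = (O/4)*0 = 0)
(I(7)*14)*22 = (0*14)*22 = 0*22 = 0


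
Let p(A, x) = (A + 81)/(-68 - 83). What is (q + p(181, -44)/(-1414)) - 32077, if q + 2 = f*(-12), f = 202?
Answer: -3683436640/106757 ≈ -34503.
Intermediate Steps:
p(A, x) = -81/151 - A/151 (p(A, x) = (81 + A)/(-151) = (81 + A)*(-1/151) = -81/151 - A/151)
q = -2426 (q = -2 + 202*(-12) = -2 - 2424 = -2426)
(q + p(181, -44)/(-1414)) - 32077 = (-2426 + (-81/151 - 1/151*181)/(-1414)) - 32077 = (-2426 + (-81/151 - 181/151)*(-1/1414)) - 32077 = (-2426 - 262/151*(-1/1414)) - 32077 = (-2426 + 131/106757) - 32077 = -258992351/106757 - 32077 = -3683436640/106757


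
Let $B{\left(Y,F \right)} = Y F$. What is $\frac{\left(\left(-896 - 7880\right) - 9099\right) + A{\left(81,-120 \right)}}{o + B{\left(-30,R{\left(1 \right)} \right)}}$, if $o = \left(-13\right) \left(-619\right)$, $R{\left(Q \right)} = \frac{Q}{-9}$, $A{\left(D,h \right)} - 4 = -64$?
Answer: $- \frac{53805}{24151} \approx -2.2279$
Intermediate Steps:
$A{\left(D,h \right)} = -60$ ($A{\left(D,h \right)} = 4 - 64 = -60$)
$R{\left(Q \right)} = - \frac{Q}{9}$ ($R{\left(Q \right)} = Q \left(- \frac{1}{9}\right) = - \frac{Q}{9}$)
$o = 8047$
$B{\left(Y,F \right)} = F Y$
$\frac{\left(\left(-896 - 7880\right) - 9099\right) + A{\left(81,-120 \right)}}{o + B{\left(-30,R{\left(1 \right)} \right)}} = \frac{\left(\left(-896 - 7880\right) - 9099\right) - 60}{8047 + \left(- \frac{1}{9}\right) 1 \left(-30\right)} = \frac{\left(-8776 - 9099\right) - 60}{8047 - - \frac{10}{3}} = \frac{-17875 - 60}{8047 + \frac{10}{3}} = - \frac{17935}{\frac{24151}{3}} = \left(-17935\right) \frac{3}{24151} = - \frac{53805}{24151}$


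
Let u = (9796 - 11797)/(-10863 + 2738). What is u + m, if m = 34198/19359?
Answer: 316596109/157291875 ≈ 2.0128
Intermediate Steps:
u = 2001/8125 (u = -2001/(-8125) = -2001*(-1/8125) = 2001/8125 ≈ 0.24628)
m = 34198/19359 (m = 34198*(1/19359) = 34198/19359 ≈ 1.7665)
u + m = 2001/8125 + 34198/19359 = 316596109/157291875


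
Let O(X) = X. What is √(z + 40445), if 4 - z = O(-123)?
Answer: 42*√23 ≈ 201.42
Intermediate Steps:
z = 127 (z = 4 - 1*(-123) = 4 + 123 = 127)
√(z + 40445) = √(127 + 40445) = √40572 = 42*√23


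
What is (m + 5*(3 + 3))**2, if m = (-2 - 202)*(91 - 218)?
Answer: 672779844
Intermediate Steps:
m = 25908 (m = -204*(-127) = 25908)
(m + 5*(3 + 3))**2 = (25908 + 5*(3 + 3))**2 = (25908 + 5*6)**2 = (25908 + 30)**2 = 25938**2 = 672779844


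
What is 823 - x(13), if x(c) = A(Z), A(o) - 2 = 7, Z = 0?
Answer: 814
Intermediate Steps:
A(o) = 9 (A(o) = 2 + 7 = 9)
x(c) = 9
823 - x(13) = 823 - 1*9 = 823 - 9 = 814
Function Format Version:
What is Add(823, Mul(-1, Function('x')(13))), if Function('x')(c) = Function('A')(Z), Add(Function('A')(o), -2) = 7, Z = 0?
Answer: 814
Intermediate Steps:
Function('A')(o) = 9 (Function('A')(o) = Add(2, 7) = 9)
Function('x')(c) = 9
Add(823, Mul(-1, Function('x')(13))) = Add(823, Mul(-1, 9)) = Add(823, -9) = 814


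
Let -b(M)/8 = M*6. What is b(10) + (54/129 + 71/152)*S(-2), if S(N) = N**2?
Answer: -778531/1634 ≈ -476.46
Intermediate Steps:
b(M) = -48*M (b(M) = -8*M*6 = -48*M)
b(10) + (54/129 + 71/152)*S(-2) = -48*10 + (54/129 + 71/152)*(-2)**2 = -480 + (54*(1/129) + 71*(1/152))*4 = -480 + (18/43 + 71/152)*4 = -480 + (5789/6536)*4 = -480 + 5789/1634 = -778531/1634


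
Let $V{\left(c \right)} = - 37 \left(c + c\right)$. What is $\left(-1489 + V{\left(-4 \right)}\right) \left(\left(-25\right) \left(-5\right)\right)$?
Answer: $-149125$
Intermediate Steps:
$V{\left(c \right)} = - 74 c$ ($V{\left(c \right)} = - 37 \cdot 2 c = - 74 c$)
$\left(-1489 + V{\left(-4 \right)}\right) \left(\left(-25\right) \left(-5\right)\right) = \left(-1489 - -296\right) \left(\left(-25\right) \left(-5\right)\right) = \left(-1489 + 296\right) 125 = \left(-1193\right) 125 = -149125$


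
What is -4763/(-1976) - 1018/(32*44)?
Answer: 293421/173888 ≈ 1.6874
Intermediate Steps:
-4763/(-1976) - 1018/(32*44) = -4763*(-1/1976) - 1018/1408 = 4763/1976 - 1018*1/1408 = 4763/1976 - 509/704 = 293421/173888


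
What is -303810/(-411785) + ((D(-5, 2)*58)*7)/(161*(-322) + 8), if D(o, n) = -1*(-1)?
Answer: 1558050283/2134446369 ≈ 0.72996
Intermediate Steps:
D(o, n) = 1
-303810/(-411785) + ((D(-5, 2)*58)*7)/(161*(-322) + 8) = -303810/(-411785) + ((1*58)*7)/(161*(-322) + 8) = -303810*(-1/411785) + (58*7)/(-51842 + 8) = 60762/82357 + 406/(-51834) = 60762/82357 + 406*(-1/51834) = 60762/82357 - 203/25917 = 1558050283/2134446369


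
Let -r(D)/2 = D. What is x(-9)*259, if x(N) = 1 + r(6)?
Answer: -2849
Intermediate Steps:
r(D) = -2*D
x(N) = -11 (x(N) = 1 - 2*6 = 1 - 12 = -11)
x(-9)*259 = -11*259 = -2849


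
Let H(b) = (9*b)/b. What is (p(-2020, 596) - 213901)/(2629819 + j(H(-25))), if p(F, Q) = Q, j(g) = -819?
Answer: -42661/525800 ≈ -0.081135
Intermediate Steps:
H(b) = 9
(p(-2020, 596) - 213901)/(2629819 + j(H(-25))) = (596 - 213901)/(2629819 - 819) = -213305/2629000 = -213305*1/2629000 = -42661/525800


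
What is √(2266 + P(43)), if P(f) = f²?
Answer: √4115 ≈ 64.148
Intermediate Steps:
√(2266 + P(43)) = √(2266 + 43²) = √(2266 + 1849) = √4115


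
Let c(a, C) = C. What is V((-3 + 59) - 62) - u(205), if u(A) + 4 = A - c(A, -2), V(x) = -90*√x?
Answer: -203 - 90*I*√6 ≈ -203.0 - 220.45*I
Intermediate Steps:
u(A) = -2 + A (u(A) = -4 + (A - 1*(-2)) = -4 + (A + 2) = -4 + (2 + A) = -2 + A)
V((-3 + 59) - 62) - u(205) = -90*√((-3 + 59) - 62) - (-2 + 205) = -90*√(56 - 62) - 1*203 = -90*I*√6 - 203 = -203 - 90*I*√6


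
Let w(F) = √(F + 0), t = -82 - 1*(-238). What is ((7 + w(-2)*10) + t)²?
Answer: 26369 + 3260*I*√2 ≈ 26369.0 + 4610.3*I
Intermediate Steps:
t = 156 (t = -82 + 238 = 156)
w(F) = √F
((7 + w(-2)*10) + t)² = ((7 + √(-2)*10) + 156)² = ((7 + (I*√2)*10) + 156)² = ((7 + 10*I*√2) + 156)² = (163 + 10*I*√2)²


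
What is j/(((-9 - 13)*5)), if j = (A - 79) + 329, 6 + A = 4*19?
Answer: -32/11 ≈ -2.9091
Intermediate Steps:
A = 70 (A = -6 + 4*19 = -6 + 76 = 70)
j = 320 (j = (70 - 79) + 329 = -9 + 329 = 320)
j/(((-9 - 13)*5)) = 320/(((-9 - 13)*5)) = 320/((-22*5)) = 320/(-110) = 320*(-1/110) = -32/11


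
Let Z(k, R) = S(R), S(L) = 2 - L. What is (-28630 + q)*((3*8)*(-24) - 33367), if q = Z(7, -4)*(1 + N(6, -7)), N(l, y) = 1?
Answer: 971380774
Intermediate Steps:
Z(k, R) = 2 - R
q = 12 (q = (2 - 1*(-4))*(1 + 1) = (2 + 4)*2 = 6*2 = 12)
(-28630 + q)*((3*8)*(-24) - 33367) = (-28630 + 12)*((3*8)*(-24) - 33367) = -28618*(24*(-24) - 33367) = -28618*(-576 - 33367) = -28618*(-33943) = 971380774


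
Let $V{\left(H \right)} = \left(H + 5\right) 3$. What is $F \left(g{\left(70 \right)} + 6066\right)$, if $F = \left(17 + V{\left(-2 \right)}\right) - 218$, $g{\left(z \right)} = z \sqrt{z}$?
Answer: $-1164672 - 13440 \sqrt{70} \approx -1.2771 \cdot 10^{6}$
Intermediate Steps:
$V{\left(H \right)} = 15 + 3 H$ ($V{\left(H \right)} = \left(5 + H\right) 3 = 15 + 3 H$)
$g{\left(z \right)} = z^{\frac{3}{2}}$
$F = -192$ ($F = \left(17 + \left(15 + 3 \left(-2\right)\right)\right) - 218 = \left(17 + \left(15 - 6\right)\right) - 218 = \left(17 + 9\right) - 218 = 26 - 218 = -192$)
$F \left(g{\left(70 \right)} + 6066\right) = - 192 \left(70^{\frac{3}{2}} + 6066\right) = - 192 \left(70 \sqrt{70} + 6066\right) = - 192 \left(6066 + 70 \sqrt{70}\right) = -1164672 - 13440 \sqrt{70}$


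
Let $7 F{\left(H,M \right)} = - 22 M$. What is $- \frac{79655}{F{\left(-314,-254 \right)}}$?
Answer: $- \frac{557585}{5588} \approx -99.783$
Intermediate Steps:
$F{\left(H,M \right)} = - \frac{22 M}{7}$ ($F{\left(H,M \right)} = \frac{\left(-22\right) M}{7} = - \frac{22 M}{7}$)
$- \frac{79655}{F{\left(-314,-254 \right)}} = - \frac{79655}{\left(- \frac{22}{7}\right) \left(-254\right)} = - \frac{79655}{\frac{5588}{7}} = \left(-79655\right) \frac{7}{5588} = - \frac{557585}{5588}$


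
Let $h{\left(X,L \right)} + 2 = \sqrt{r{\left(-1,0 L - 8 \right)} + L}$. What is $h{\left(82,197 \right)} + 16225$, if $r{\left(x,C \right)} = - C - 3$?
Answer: $16223 + \sqrt{202} \approx 16237.0$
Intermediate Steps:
$r{\left(x,C \right)} = -3 - C$
$h{\left(X,L \right)} = -2 + \sqrt{5 + L}$ ($h{\left(X,L \right)} = -2 + \sqrt{\left(-3 - \left(0 L - 8\right)\right) + L} = -2 + \sqrt{\left(-3 - \left(0 - 8\right)\right) + L} = -2 + \sqrt{\left(-3 - -8\right) + L} = -2 + \sqrt{\left(-3 + 8\right) + L} = -2 + \sqrt{5 + L}$)
$h{\left(82,197 \right)} + 16225 = \left(-2 + \sqrt{5 + 197}\right) + 16225 = \left(-2 + \sqrt{202}\right) + 16225 = 16223 + \sqrt{202}$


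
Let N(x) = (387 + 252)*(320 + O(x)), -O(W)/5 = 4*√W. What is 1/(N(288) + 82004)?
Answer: 71621/8758625764 + 9585*√2/2189656441 ≈ 1.4368e-5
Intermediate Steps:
O(W) = -20*√W
N(x) = 204480 - 12780*√x (N(x) = (387 + 252)*(320 - 20*√x) = 639*(320 - 20*√x) = 204480 - 12780*√x)
1/(N(288) + 82004) = 1/((204480 - 153360*√2) + 82004) = 1/(286484 - 153360*√2)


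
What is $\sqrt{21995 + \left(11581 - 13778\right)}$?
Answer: $\sqrt{19798} \approx 140.71$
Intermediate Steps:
$\sqrt{21995 + \left(11581 - 13778\right)} = \sqrt{21995 - 2197} = \sqrt{19798}$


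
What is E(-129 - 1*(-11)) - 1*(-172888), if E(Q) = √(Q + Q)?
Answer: 172888 + 2*I*√59 ≈ 1.7289e+5 + 15.362*I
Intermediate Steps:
E(Q) = √2*√Q (E(Q) = √(2*Q) = √2*√Q)
E(-129 - 1*(-11)) - 1*(-172888) = √2*√(-129 - 1*(-11)) - 1*(-172888) = √2*√(-129 + 11) + 172888 = √2*√(-118) + 172888 = √2*(I*√118) + 172888 = 2*I*√59 + 172888 = 172888 + 2*I*√59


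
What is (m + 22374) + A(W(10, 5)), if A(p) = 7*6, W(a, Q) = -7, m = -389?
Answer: 22027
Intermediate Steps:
A(p) = 42
(m + 22374) + A(W(10, 5)) = (-389 + 22374) + 42 = 21985 + 42 = 22027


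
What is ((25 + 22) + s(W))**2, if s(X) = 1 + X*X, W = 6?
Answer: 7056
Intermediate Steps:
s(X) = 1 + X**2
((25 + 22) + s(W))**2 = ((25 + 22) + (1 + 6**2))**2 = (47 + (1 + 36))**2 = (47 + 37)**2 = 84**2 = 7056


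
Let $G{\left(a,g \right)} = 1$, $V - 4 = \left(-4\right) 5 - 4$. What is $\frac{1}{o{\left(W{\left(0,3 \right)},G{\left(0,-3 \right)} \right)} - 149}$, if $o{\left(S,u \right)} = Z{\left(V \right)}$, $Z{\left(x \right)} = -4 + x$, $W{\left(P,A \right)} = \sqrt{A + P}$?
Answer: $- \frac{1}{173} \approx -0.0057803$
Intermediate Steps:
$V = -20$ ($V = 4 - 24 = -20$)
$o{\left(S,u \right)} = -24$ ($o{\left(S,u \right)} = -4 - 20 = -24$)
$\frac{1}{o{\left(W{\left(0,3 \right)},G{\left(0,-3 \right)} \right)} - 149} = \frac{1}{-24 - 149} = \frac{1}{-173} = - \frac{1}{173}$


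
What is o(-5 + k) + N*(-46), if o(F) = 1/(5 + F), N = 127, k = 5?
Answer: -29209/5 ≈ -5841.8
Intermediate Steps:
o(-5 + k) + N*(-46) = 1/(5 + (-5 + 5)) + 127*(-46) = 1/(5 + 0) - 5842 = 1/5 - 5842 = ⅕ - 5842 = -29209/5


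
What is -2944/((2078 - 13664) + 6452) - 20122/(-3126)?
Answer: 28127323/4012221 ≈ 7.0104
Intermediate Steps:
-2944/((2078 - 13664) + 6452) - 20122/(-3126) = -2944/(-11586 + 6452) - 20122*(-1/3126) = -2944/(-5134) + 10061/1563 = -2944*(-1/5134) + 10061/1563 = 1472/2567 + 10061/1563 = 28127323/4012221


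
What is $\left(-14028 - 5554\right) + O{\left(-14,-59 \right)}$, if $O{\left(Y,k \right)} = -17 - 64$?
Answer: $-19663$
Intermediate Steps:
$O{\left(Y,k \right)} = -81$
$\left(-14028 - 5554\right) + O{\left(-14,-59 \right)} = \left(-14028 - 5554\right) - 81 = -19582 - 81 = -19663$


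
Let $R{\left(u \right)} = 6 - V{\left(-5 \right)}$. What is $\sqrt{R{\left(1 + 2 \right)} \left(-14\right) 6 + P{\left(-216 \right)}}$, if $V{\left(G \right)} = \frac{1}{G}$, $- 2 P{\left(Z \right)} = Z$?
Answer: $\frac{4 i \sqrt{645}}{5} \approx 20.317 i$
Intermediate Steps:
$P{\left(Z \right)} = - \frac{Z}{2}$
$R{\left(u \right)} = \frac{31}{5}$ ($R{\left(u \right)} = 6 - \frac{1}{-5} = 6 - - \frac{1}{5} = 6 + \frac{1}{5} = \frac{31}{5}$)
$\sqrt{R{\left(1 + 2 \right)} \left(-14\right) 6 + P{\left(-216 \right)}} = \sqrt{\frac{31}{5} \left(-14\right) 6 - -108} = \sqrt{\left(- \frac{434}{5}\right) 6 + 108} = \sqrt{- \frac{2604}{5} + 108} = \sqrt{- \frac{2064}{5}} = \frac{4 i \sqrt{645}}{5}$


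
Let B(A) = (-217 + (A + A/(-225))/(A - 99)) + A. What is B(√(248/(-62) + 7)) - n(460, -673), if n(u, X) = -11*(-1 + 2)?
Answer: -75689662/367425 + 121243*√3/122475 ≈ -204.29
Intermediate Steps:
n(u, X) = -11 (n(u, X) = -11*1 = -11)
B(A) = -217 + A + 224*A/(225*(-99 + A)) (B(A) = (-217 + (A + A*(-1/225))/(-99 + A)) + A = (-217 + (A - A/225)/(-99 + A)) + A = (-217 + (224*A/225)/(-99 + A)) + A = (-217 + 224*A/(225*(-99 + A))) + A = -217 + A + 224*A/(225*(-99 + A)))
B(√(248/(-62) + 7)) - n(460, -673) = (21483 + (√(248/(-62) + 7))² - 70876*√(248/(-62) + 7)/225)/(-99 + √(248/(-62) + 7)) - 1*(-11) = (21483 + (√(248*(-1/62) + 7))² - 70876*√(248*(-1/62) + 7)/225)/(-99 + √(248*(-1/62) + 7)) + 11 = (21483 + (√(-4 + 7))² - 70876*√(-4 + 7)/225)/(-99 + √(-4 + 7)) + 11 = (21483 + (√3)² - 70876*√3/225)/(-99 + √3) + 11 = (21483 + 3 - 70876*√3/225)/(-99 + √3) + 11 = (21486 - 70876*√3/225)/(-99 + √3) + 11 = 11 + (21486 - 70876*√3/225)/(-99 + √3)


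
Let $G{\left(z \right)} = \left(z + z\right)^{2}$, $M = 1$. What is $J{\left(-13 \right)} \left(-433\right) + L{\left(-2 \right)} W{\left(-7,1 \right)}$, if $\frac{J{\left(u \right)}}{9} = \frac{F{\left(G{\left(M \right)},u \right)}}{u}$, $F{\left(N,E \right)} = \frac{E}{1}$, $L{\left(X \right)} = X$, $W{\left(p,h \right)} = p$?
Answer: $-3883$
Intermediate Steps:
$G{\left(z \right)} = 4 z^{2}$ ($G{\left(z \right)} = \left(2 z\right)^{2} = 4 z^{2}$)
$F{\left(N,E \right)} = E$ ($F{\left(N,E \right)} = E 1 = E$)
$J{\left(u \right)} = 9$ ($J{\left(u \right)} = 9 \frac{u}{u} = 9 \cdot 1 = 9$)
$J{\left(-13 \right)} \left(-433\right) + L{\left(-2 \right)} W{\left(-7,1 \right)} = 9 \left(-433\right) - -14 = -3897 + 14 = -3883$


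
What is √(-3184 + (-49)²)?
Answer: 3*I*√87 ≈ 27.982*I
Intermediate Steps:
√(-3184 + (-49)²) = √(-3184 + 2401) = √(-783) = 3*I*√87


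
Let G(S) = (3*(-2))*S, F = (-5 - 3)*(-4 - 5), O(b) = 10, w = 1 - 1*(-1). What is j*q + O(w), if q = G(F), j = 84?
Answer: -36278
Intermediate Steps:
w = 2 (w = 1 + 1 = 2)
F = 72 (F = -8*(-9) = 72)
G(S) = -6*S
q = -432 (q = -6*72 = -432)
j*q + O(w) = 84*(-432) + 10 = -36288 + 10 = -36278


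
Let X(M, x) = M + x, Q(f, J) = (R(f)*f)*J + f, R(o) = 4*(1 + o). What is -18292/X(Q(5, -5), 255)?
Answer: 269/5 ≈ 53.800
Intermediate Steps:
R(o) = 4 + 4*o
Q(f, J) = f + J*f*(4 + 4*f) (Q(f, J) = ((4 + 4*f)*f)*J + f = (f*(4 + 4*f))*J + f = J*f*(4 + 4*f) + f = f + J*f*(4 + 4*f))
-18292/X(Q(5, -5), 255) = -18292/(5*(1 + 4*(-5)*(1 + 5)) + 255) = -18292/(5*(1 + 4*(-5)*6) + 255) = -18292/(5*(1 - 120) + 255) = -18292/(5*(-119) + 255) = -18292/(-595 + 255) = -18292/(-340) = -18292*(-1/340) = 269/5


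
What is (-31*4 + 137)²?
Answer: 169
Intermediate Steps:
(-31*4 + 137)² = (-124 + 137)² = 13² = 169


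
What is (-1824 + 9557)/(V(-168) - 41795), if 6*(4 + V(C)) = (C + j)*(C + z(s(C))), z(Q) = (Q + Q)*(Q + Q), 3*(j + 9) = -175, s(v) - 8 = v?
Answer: -6327/3314917 ≈ -0.0019086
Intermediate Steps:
s(v) = 8 + v
j = -202/3 (j = -9 + (1/3)*(-175) = -9 - 175/3 = -202/3 ≈ -67.333)
z(Q) = 4*Q**2 (z(Q) = (2*Q)*(2*Q) = 4*Q**2)
V(C) = -4 + (-202/3 + C)*(C + 4*(8 + C)**2)/6 (V(C) = -4 + ((C - 202/3)*(C + 4*(8 + C)**2))/6 = -4 + ((-202/3 + C)*(C + 4*(8 + C)**2))/6 = -4 + (-202/3 + C)*(C + 4*(8 + C)**2)/6)
(-1824 + 9557)/(V(-168) - 41795) = (-1824 + 9557)/((-25892/9 - 6181/9*(-168) - 613/18*(-168)**2 + (2/3)*(-168)**3) - 41795) = 7733/((-25892/9 + 346136/3 - 613/18*28224 + (2/3)*(-4741632)) - 41795) = 7733/((-25892/9 + 346136/3 - 961184 - 3161088) - 41795) = 7733/(-36087932/9 - 41795) = 7733/(-36464087/9) = 7733*(-9/36464087) = -6327/3314917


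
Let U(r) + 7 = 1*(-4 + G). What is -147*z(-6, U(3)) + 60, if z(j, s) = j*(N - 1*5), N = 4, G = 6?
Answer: -822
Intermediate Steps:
U(r) = -5 (U(r) = -7 + 1*(-4 + 6) = -7 + 1*2 = -7 + 2 = -5)
z(j, s) = -j (z(j, s) = j*(4 - 1*5) = j*(4 - 5) = j*(-1) = -j)
-147*z(-6, U(3)) + 60 = -(-147)*(-6) + 60 = -147*6 + 60 = -882 + 60 = -822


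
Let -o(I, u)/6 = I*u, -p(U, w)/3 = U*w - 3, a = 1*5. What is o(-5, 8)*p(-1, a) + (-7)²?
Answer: 5809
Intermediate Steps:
a = 5
p(U, w) = 9 - 3*U*w (p(U, w) = -3*(U*w - 3) = -3*(-3 + U*w) = 9 - 3*U*w)
o(I, u) = -6*I*u
o(-5, 8)*p(-1, a) + (-7)² = (-6*(-5)*8)*(9 - 3*(-1)*5) + (-7)² = 240*(9 + 15) + 49 = 240*24 + 49 = 5760 + 49 = 5809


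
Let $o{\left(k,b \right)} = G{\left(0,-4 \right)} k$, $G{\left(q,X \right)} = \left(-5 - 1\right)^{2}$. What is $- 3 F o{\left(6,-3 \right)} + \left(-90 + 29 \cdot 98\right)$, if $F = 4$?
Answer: $160$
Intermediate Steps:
$G{\left(q,X \right)} = 36$ ($G{\left(q,X \right)} = \left(-6\right)^{2} = 36$)
$o{\left(k,b \right)} = 36 k$
$- 3 F o{\left(6,-3 \right)} + \left(-90 + 29 \cdot 98\right) = \left(-3\right) 4 \cdot 36 \cdot 6 + \left(-90 + 29 \cdot 98\right) = \left(-12\right) 216 + \left(-90 + 2842\right) = -2592 + 2752 = 160$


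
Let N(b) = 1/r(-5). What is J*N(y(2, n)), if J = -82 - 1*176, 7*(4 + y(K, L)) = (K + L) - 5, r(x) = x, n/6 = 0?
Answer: 258/5 ≈ 51.600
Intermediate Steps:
n = 0 (n = 6*0 = 0)
y(K, L) = -33/7 + K/7 + L/7 (y(K, L) = -4 + ((K + L) - 5)/7 = -4 + (-5 + K + L)/7 = -4 + (-5/7 + K/7 + L/7) = -33/7 + K/7 + L/7)
N(b) = -⅕ (N(b) = 1/(-5) = -⅕)
J = -258 (J = -82 - 176 = -258)
J*N(y(2, n)) = -258*(-⅕) = 258/5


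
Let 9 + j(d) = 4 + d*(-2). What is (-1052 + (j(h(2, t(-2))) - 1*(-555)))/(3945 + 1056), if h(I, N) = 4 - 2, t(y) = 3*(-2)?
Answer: -506/5001 ≈ -0.10118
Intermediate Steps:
t(y) = -6
h(I, N) = 2
j(d) = -5 - 2*d (j(d) = -9 + (4 + d*(-2)) = -9 + (4 - 2*d) = -5 - 2*d)
(-1052 + (j(h(2, t(-2))) - 1*(-555)))/(3945 + 1056) = (-1052 + ((-5 - 2*2) - 1*(-555)))/(3945 + 1056) = (-1052 + ((-5 - 4) + 555))/5001 = (-1052 + (-9 + 555))*(1/5001) = (-1052 + 546)*(1/5001) = -506*1/5001 = -506/5001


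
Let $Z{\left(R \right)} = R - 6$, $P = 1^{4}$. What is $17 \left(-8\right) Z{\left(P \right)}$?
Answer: $680$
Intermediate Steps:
$P = 1$
$Z{\left(R \right)} = -6 + R$ ($Z{\left(R \right)} = R - 6 = -6 + R$)
$17 \left(-8\right) Z{\left(P \right)} = 17 \left(-8\right) \left(-6 + 1\right) = \left(-136\right) \left(-5\right) = 680$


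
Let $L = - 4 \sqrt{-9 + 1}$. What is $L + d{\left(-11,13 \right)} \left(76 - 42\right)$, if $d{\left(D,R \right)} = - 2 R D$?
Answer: $9724 - 8 i \sqrt{2} \approx 9724.0 - 11.314 i$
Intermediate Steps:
$d{\left(D,R \right)} = - 2 D R$
$L = - 8 i \sqrt{2}$ ($L = - 4 \sqrt{-8} = - 4 \cdot 2 i \sqrt{2} = - 8 i \sqrt{2} \approx - 11.314 i$)
$L + d{\left(-11,13 \right)} \left(76 - 42\right) = - 8 i \sqrt{2} + \left(-2\right) \left(-11\right) 13 \left(76 - 42\right) = - 8 i \sqrt{2} + 286 \cdot 34 = - 8 i \sqrt{2} + 9724 = 9724 - 8 i \sqrt{2}$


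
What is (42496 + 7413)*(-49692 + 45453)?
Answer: -211564251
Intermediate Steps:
(42496 + 7413)*(-49692 + 45453) = 49909*(-4239) = -211564251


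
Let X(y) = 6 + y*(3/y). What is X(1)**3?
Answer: 729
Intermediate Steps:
X(y) = 9 (X(y) = 6 + 3 = 9)
X(1)**3 = 9**3 = 729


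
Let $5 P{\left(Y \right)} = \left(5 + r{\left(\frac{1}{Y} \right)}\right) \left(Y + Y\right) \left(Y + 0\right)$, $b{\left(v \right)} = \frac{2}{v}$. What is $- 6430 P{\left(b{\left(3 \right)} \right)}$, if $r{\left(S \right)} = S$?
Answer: $- \frac{66872}{9} \approx -7430.2$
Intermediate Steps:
$P{\left(Y \right)} = \frac{2 Y^{2} \left(5 + \frac{1}{Y}\right)}{5}$ ($P{\left(Y \right)} = \frac{\left(5 + \frac{1}{Y}\right) \left(Y + Y\right) \left(Y + 0\right)}{5} = \frac{\left(5 + \frac{1}{Y}\right) 2 Y Y}{5} = \frac{\left(5 + \frac{1}{Y}\right) 2 Y^{2}}{5} = \frac{2 Y^{2} \left(5 + \frac{1}{Y}\right)}{5}$)
$- 6430 P{\left(b{\left(3 \right)} \right)} = - 6430 \frac{2 \cdot \frac{2}{3} \left(1 + 5 \cdot \frac{2}{3}\right)}{5} = - 6430 \frac{2 \cdot 2 \cdot \frac{1}{3} \left(1 + 5 \cdot 2 \cdot \frac{1}{3}\right)}{5} = - 6430 \cdot \frac{2}{5} \cdot \frac{2}{3} \left(1 + 5 \cdot \frac{2}{3}\right) = - 6430 \cdot \frac{2}{5} \cdot \frac{2}{3} \left(1 + \frac{10}{3}\right) = - 6430 \cdot \frac{2}{5} \cdot \frac{2}{3} \cdot \frac{13}{3} = \left(-6430\right) \frac{52}{45} = - \frac{66872}{9}$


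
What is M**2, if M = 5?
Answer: 25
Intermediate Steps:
M**2 = 5**2 = 25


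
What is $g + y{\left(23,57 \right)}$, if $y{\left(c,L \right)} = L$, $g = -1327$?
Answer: $-1270$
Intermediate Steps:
$g + y{\left(23,57 \right)} = -1327 + 57 = -1270$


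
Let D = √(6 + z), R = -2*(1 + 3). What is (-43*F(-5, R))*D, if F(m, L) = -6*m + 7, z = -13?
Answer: -1591*I*√7 ≈ -4209.4*I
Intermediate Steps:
R = -8 (R = -2*4 = -8)
D = I*√7 (D = √(6 - 13) = √(-7) = I*√7 ≈ 2.6458*I)
F(m, L) = 7 - 6*m
(-43*F(-5, R))*D = (-43*(7 - 6*(-5)))*(I*√7) = (-43*(7 + 30))*(I*√7) = (-43*37)*(I*√7) = -1591*I*√7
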